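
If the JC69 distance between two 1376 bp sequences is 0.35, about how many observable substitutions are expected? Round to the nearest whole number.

385

Invert JC69: p = (3/4)(1 − e^(−4d/3)) = 0.75 × (1 − e^(-0.466667)) = 0.75 × (1 − 0.627089) = 0.279683.
Expected differing sites = pL ≈ 0.279683 × 1376 = 384.843808 ≈ 385.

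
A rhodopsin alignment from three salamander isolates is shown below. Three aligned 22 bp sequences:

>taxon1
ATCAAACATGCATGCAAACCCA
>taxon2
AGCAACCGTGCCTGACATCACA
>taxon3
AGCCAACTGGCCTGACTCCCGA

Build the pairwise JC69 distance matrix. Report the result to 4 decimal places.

taxon1–taxon2: 8/22 sites differ → p ≈ 0.363636, d = −0.75 ln(1 − 0.484848) = 0.497470 ≈ 0.4975.
taxon1–taxon3: 10/22 sites differ → p ≈ 0.454545, d = −0.75 ln(1 − 0.60606) = 0.698667 ≈ 0.6987.
taxon2–taxon3: 8/22 sites differ → p ≈ 0.363636, d = −0.75 ln(1 − 0.484848) = 0.497470 ≈ 0.4975.

d(taxon1,taxon2) = 0.4975, d(taxon1,taxon3) = 0.6987, d(taxon2,taxon3) = 0.4975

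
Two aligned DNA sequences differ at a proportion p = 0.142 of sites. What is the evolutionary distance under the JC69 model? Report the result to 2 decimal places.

d = −(3/4) ln(1 − 4p/3) = −0.75 ln(1 − 0.189333) = −0.75 ln(0.810667)
  = −0.75 × (-0.209898) = 0.157424 substitutions/site.

0.16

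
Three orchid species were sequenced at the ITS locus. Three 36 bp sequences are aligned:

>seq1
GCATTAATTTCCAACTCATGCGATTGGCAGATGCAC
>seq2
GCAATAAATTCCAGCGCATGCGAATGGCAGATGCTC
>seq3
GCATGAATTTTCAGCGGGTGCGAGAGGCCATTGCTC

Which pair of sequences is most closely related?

seq1–seq2: 6/36 differ, p = 0.167, d = 0.188.
seq1–seq3: 12/36 differ, p = 0.333, d = 0.441.
seq2–seq3: 11/36 differ, p = 0.306, d = 0.392.
The smallest distance is between seq1 and seq2.

seq1 and seq2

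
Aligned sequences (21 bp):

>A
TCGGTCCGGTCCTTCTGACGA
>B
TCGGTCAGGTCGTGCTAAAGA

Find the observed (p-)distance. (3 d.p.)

The sequences differ at 5 of 21 positions (sites 7, 12, 14, 17, 19).
p = 5/21 = 0.238095… ≈ 0.238 (to 3 d.p.).

0.238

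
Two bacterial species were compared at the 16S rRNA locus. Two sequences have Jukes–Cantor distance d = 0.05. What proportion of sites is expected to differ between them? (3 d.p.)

p = (3/4)(1 − e^(−4d/3)) = 0.75 × (1 − e^(-0.066667)) = 0.75 × (1 − 0.935507) = 0.048370.

0.048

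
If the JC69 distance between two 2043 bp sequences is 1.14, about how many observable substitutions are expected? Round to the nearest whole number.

1197

Invert JC69: p = (3/4)(1 − e^(−4d/3)) = 0.75 × (1 − e^(-1.52)) = 0.75 × (1 − 0.218712) = 0.585966.
Expected differing sites = pL ≈ 0.585966 × 2043 = 1197.128538 ≈ 1197.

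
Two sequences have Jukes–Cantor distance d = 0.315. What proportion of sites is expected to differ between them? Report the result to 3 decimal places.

0.257

p = (3/4)(1 − e^(−4d/3)) = 0.75 × (1 − e^(-0.42)) = 0.75 × (1 − 0.657047) = 0.257215.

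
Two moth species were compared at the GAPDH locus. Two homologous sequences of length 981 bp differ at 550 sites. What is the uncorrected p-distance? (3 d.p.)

p = 550/981 = 0.560652… ≈ 0.561 (to 3 d.p.).

0.561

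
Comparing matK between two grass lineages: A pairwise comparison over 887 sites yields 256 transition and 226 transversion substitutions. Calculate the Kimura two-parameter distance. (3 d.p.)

P = 256/887 ≈ 0.288613 and Q = 226/887 ≈ 0.254791.
Under the Kimura two-parameter model, d = −½ ln(1 − 2P − Q) − ¼ ln(1 − 2Q).
1 − 2P − Q = 0.167983, giving −½ ln(0.167983) = 0.891946.
1 − 2Q = 0.490418, giving −¼ ln(0.490418) = 0.178124.
d = 0.891946 + 0.178124 = 1.070070.

1.070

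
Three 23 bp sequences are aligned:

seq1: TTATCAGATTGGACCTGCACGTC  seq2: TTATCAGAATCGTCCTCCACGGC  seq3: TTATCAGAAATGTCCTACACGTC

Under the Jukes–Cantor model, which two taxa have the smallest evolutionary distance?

seq2 and seq3

seq1–seq2: 5/23 differ, p = 0.217, d = 0.257.
seq1–seq3: 5/23 differ, p = 0.217, d = 0.257.
seq2–seq3: 4/23 differ, p = 0.174, d = 0.198.
The smallest distance is between seq2 and seq3.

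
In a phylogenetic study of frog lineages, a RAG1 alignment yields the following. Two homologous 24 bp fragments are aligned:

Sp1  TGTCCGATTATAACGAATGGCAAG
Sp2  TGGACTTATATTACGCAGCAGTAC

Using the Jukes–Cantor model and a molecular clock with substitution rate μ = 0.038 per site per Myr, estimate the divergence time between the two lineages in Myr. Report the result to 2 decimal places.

The sequences differ at 13 of 24 sites, so p = 13/24 ≈ 0.541667.
d = −(3/4) ln(1 − 4p/3) = −0.75 ln(1 − 0.722223) = −0.75 ln(0.277777)
  = −0.75 × (-1.280937) = 0.960703 substitutions/site.
Under a molecular clock d = 2μt, so t = d/(2μ) = 0.960703 / (2 × 0.038) = 12.64 Myr.

12.64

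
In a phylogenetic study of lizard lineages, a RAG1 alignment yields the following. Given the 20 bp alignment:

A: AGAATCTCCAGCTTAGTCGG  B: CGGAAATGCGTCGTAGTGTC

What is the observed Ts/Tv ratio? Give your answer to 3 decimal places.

Transitions are A↔G and C↔T; transversions are all other mismatches.
Transitions: 2. Transversions: 9.
R = 2/9 = 0.222222… ≈ 0.222 (to 3 d.p.).

0.222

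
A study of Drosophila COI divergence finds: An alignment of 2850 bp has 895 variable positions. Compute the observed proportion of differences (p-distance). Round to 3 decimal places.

p = 895/2850 = 0.314035… ≈ 0.314 (to 3 d.p.).

0.314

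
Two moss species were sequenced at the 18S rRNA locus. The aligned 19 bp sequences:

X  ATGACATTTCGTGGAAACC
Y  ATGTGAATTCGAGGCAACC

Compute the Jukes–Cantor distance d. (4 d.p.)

0.3241

The sequences differ at 5 of 19 sites (4, 5, 7, 12, 15), so p = 5/19 ≈ 0.263158.
d = −(3/4) ln(1 − 4p/3) = −0.75 ln(1 − 0.350877) = −0.75 ln(0.649123)
  = −0.75 × (-0.432133) = 0.324100 substitutions/site.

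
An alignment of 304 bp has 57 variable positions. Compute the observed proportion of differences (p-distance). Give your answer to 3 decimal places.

p = 57/304 = 0.1875 ≈ 0.188 (to 3 d.p.).

0.188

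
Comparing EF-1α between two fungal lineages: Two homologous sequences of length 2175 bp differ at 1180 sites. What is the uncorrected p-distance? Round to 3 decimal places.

0.543

p = 1180/2175 = 0.542528… ≈ 0.543 (to 3 d.p.).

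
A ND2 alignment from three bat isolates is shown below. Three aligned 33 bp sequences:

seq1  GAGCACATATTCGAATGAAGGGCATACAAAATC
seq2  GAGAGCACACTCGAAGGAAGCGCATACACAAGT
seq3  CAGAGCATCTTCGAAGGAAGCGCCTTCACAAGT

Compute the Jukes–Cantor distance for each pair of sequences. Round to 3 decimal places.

seq1–seq2: 9/33 sites differ → p ≈ 0.272727, d = −0.75 ln(1 − 0.363636) = 0.338988 ≈ 0.339.
seq1–seq3: 11/33 sites differ → p ≈ 0.333333, d = −0.75 ln(1 − 0.444444) = 0.440839 ≈ 0.441.
seq2–seq3: 6/33 sites differ → p ≈ 0.181818, d = −0.75 ln(1 − 0.242424) = 0.208224 ≈ 0.208.

d(seq1,seq2) = 0.339, d(seq1,seq3) = 0.441, d(seq2,seq3) = 0.208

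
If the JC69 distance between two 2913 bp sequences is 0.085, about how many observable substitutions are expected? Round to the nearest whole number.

Invert JC69: p = (3/4)(1 − e^(−4d/3)) = 0.75 × (1 − e^(-0.113333)) = 0.75 × (1 − 0.892853) = 0.080360.
Expected differing sites = pL ≈ 0.080360 × 2913 = 234.08868 ≈ 234.

234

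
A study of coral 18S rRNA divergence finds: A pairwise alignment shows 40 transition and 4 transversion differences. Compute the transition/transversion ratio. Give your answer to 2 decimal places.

R = 40/4 = 10.00.

10.00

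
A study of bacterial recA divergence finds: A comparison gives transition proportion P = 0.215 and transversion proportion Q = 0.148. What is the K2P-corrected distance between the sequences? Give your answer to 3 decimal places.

Under the Kimura two-parameter model, d = −½ ln(1 − 2P − Q) − ¼ ln(1 − 2Q).
1 − 2P − Q = 0.422, giving −½ ln(0.422) = 0.431375.
1 − 2Q = 0.704, giving −¼ ln(0.704) = 0.087744.
d = 0.431375 + 0.087744 = 0.519119.

0.519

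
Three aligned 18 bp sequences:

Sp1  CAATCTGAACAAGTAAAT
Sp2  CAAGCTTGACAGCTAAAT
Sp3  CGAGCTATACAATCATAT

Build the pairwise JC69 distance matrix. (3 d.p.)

d(Sp1,Sp2) = 0.347, d(Sp1,Sp3) = 0.548, d(Sp2,Sp3) = 0.548

Sp1–Sp2: 5/18 sites differ → p ≈ 0.277778, d = −0.75 ln(1 − 0.370371) = 0.346968 ≈ 0.347.
Sp1–Sp3: 7/18 sites differ → p ≈ 0.388889, d = −0.75 ln(1 − 0.518519) = 0.548166 ≈ 0.548.
Sp2–Sp3: 7/18 sites differ → p ≈ 0.388889, d = −0.75 ln(1 − 0.518519) = 0.548166 ≈ 0.548.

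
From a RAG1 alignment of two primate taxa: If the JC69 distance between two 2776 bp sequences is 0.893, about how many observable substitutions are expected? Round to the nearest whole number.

1449

Invert JC69: p = (3/4)(1 − e^(−4d/3)) = 0.75 × (1 − e^(-1.190667)) = 0.75 × (1 − 0.304018) = 0.521987.
Expected differing sites = pL ≈ 0.521987 × 2776 = 1449.035912 ≈ 1449.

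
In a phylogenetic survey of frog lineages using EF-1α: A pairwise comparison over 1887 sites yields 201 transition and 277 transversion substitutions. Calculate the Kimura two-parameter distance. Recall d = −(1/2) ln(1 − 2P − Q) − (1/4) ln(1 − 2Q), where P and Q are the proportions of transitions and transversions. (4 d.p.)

0.3099

P = 201/1887 ≈ 0.106518 and Q = 277/1887 ≈ 0.146794.
Under the Kimura two-parameter model, d = −½ ln(1 − 2P − Q) − ¼ ln(1 − 2Q).
1 − 2P − Q = 0.64017, giving −½ ln(0.64017) = 0.223011.
1 − 2Q = 0.706412, giving −¼ ln(0.706412) = 0.086889.
d = 0.223011 + 0.086889 = 0.309900.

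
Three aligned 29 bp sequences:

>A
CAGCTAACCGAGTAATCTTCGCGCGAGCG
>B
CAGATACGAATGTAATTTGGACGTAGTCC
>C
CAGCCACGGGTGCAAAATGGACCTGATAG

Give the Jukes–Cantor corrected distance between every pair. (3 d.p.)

d(A,B) = 0.878, d(A,C) = 0.878, d(B,C) = 0.602

A–B: 15/29 sites differ → p ≈ 0.517241, d = −0.75 ln(1 − 0.689655) = 0.877553 ≈ 0.878.
A–C: 15/29 sites differ → p ≈ 0.517241, d = −0.75 ln(1 − 0.689655) = 0.877553 ≈ 0.878.
B–C: 12/29 sites differ → p ≈ 0.413793, d = −0.75 ln(1 − 0.551724) = 0.601760 ≈ 0.602.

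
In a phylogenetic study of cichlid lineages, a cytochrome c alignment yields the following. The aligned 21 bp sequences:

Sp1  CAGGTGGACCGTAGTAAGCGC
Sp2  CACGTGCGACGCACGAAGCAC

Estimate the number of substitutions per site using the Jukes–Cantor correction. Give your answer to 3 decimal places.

0.532

The sequences differ at 8 of 21 sites (3, 7, 8, 9, 12, 14, 15, 20), so p = 8/21 ≈ 0.380952.
d = −(3/4) ln(1 − 4p/3) = −0.75 ln(1 − 0.507936) = −0.75 ln(0.492064)
  = −0.75 × (-0.709146) = 0.531860 substitutions/site.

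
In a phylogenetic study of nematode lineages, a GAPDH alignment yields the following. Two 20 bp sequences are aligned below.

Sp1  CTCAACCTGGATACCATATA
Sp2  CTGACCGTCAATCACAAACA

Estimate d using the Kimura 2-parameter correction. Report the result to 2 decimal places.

0.70

Of 20 sites, 2 differences are transitions and 7 are transversions, so P = 2/20 = 0.1 and Q = 7/20 = 0.35.
Under the Kimura two-parameter model, d = −½ ln(1 − 2P − Q) − ¼ ln(1 − 2Q).
1 − 2P − Q = 0.45, giving −½ ln(0.45) = 0.399254.
1 − 2Q = 0.3, giving −¼ ln(0.3) = 0.300993.
d = 0.399254 + 0.300993 = 0.700247.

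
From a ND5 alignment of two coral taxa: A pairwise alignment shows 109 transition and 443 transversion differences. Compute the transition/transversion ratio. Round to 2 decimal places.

0.25

R = 109/443 = 0.246049… ≈ 0.25 (to 2 d.p.).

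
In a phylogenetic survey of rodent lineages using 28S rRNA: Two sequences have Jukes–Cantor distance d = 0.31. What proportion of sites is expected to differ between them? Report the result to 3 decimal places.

0.254

p = (3/4)(1 − e^(−4d/3)) = 0.75 × (1 − e^(-0.413333)) = 0.75 × (1 − 0.661442) = 0.253919.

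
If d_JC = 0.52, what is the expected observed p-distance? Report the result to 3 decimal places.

0.375

p = (3/4)(1 − e^(−4d/3)) = 0.75 × (1 − e^(-0.693333)) = 0.75 × (1 − 0.499907) = 0.375070.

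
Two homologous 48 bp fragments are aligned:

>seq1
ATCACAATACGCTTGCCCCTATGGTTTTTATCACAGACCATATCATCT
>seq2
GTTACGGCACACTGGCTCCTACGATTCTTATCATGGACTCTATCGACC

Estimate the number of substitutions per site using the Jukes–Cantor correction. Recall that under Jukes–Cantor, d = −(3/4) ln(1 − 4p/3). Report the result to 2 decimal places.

0.52

The sequences differ at 18 of 48 sites, so p = 18/48 = 0.375.
d = −(3/4) ln(1 − 4p/3) = −0.75 ln(1 − 0.5) = −0.75 ln(0.5)
  = −0.75 × (-0.693147) = 0.519860 substitutions/site.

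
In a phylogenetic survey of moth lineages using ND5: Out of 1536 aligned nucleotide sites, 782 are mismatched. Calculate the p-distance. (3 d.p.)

0.509

p = 782/1536 = 0.509114… ≈ 0.509 (to 3 d.p.).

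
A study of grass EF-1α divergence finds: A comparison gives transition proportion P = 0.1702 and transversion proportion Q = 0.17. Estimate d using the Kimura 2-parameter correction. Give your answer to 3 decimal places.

0.461

Under the Kimura two-parameter model, d = −½ ln(1 − 2P − Q) − ¼ ln(1 − 2Q).
1 − 2P − Q = 0.4896, giving −½ ln(0.4896) = 0.357083.
1 − 2Q = 0.66, giving −¼ ln(0.66) = 0.103879.
d = 0.357083 + 0.103879 = 0.460962.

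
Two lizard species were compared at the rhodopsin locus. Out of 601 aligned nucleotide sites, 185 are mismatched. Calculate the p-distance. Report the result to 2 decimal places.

p = 185/601 = 0.307820… ≈ 0.31 (to 2 d.p.).

0.31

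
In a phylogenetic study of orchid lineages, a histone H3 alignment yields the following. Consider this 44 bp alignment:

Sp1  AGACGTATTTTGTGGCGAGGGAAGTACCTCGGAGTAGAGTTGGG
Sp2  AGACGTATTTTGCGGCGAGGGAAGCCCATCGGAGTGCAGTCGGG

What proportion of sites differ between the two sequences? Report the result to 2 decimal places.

0.16

The sequences differ at 7 of 44 positions (sites 13, 25, 26, 28, 36, 37, 41).
p = 7/44 = 0.159090… ≈ 0.16 (to 2 d.p.).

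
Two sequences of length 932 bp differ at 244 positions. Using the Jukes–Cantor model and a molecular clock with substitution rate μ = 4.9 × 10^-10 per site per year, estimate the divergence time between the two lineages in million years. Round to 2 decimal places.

p = 244/932 ≈ 0.261803.
d = −(3/4) ln(1 − 4p/3) = −0.75 ln(1 − 0.349071) = −0.75 ln(0.650929)
  = −0.75 × (-0.429355) = 0.322016 substitutions/site.
Under a molecular clock d = 2μt, so t = d/(2μ) = 0.322016 / (2 × 4.9 × 10^-10) = 328.59 million years.

328.59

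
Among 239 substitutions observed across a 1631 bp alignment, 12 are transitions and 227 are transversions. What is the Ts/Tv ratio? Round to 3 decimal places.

R = 12/227 = 0.052863… ≈ 0.053 (to 3 d.p.).

0.053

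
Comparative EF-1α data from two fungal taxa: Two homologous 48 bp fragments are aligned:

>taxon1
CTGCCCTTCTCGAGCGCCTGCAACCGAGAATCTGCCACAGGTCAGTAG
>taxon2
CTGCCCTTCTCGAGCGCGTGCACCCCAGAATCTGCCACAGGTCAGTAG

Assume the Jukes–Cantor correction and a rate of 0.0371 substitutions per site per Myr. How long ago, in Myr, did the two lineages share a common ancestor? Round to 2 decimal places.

0.88

The sequences differ at 3 of 48 sites (18, 23, 26), so p = 3/48 = 0.0625.
d = −(3/4) ln(1 − 4p/3) = −0.75 ln(1 − 0.083333) = −0.75 ln(0.916667)
  = −0.75 × (-0.087011) = 0.065258 substitutions/site.
Under a molecular clock d = 2μt, so t = d/(2μ) = 0.065258 / (2 × 0.0371) = 0.88 Myr.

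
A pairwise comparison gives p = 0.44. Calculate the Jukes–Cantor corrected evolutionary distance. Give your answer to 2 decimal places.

d = −(3/4) ln(1 − 4p/3) = −0.75 ln(1 − 0.586667) = −0.75 ln(0.413333)
  = −0.75 × (-0.883502) = 0.662627 substitutions/site.

0.66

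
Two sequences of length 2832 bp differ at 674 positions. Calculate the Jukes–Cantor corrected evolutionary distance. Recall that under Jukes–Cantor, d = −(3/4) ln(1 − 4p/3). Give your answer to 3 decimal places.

p = 674/2832 ≈ 0.237994.
d = −(3/4) ln(1 − 4p/3) = −0.75 ln(1 − 0.317325) = −0.75 ln(0.682675)
  = −0.75 × (-0.381736) = 0.286302 substitutions/site.

0.286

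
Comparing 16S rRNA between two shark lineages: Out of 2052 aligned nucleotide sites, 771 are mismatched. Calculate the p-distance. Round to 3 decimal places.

p = 771/2052 = 0.375730… ≈ 0.376 (to 3 d.p.).

0.376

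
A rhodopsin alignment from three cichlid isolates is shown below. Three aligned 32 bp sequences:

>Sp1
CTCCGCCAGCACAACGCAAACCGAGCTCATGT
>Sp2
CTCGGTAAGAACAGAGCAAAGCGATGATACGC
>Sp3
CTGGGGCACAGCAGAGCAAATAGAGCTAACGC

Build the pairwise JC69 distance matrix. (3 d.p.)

Sp1–Sp2: 13/32 sites differ → p = 0.40625, d = −0.75 ln(1 − 0.541667) = 0.585119 ≈ 0.585.
Sp1–Sp3: 13/32 sites differ → p = 0.40625, d = −0.75 ln(1 − 0.541667) = 0.585119 ≈ 0.585.
Sp2–Sp3: 11/32 sites differ → p = 0.34375, d = −0.75 ln(1 − 0.458333) = 0.459828 ≈ 0.460.

d(Sp1,Sp2) = 0.585, d(Sp1,Sp3) = 0.585, d(Sp2,Sp3) = 0.460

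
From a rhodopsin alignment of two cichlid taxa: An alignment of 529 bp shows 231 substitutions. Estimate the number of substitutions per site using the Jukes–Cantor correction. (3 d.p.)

p = 231/529 ≈ 0.436673.
d = −(3/4) ln(1 − 4p/3) = −0.75 ln(1 − 0.582231) = −0.75 ln(0.417769)
  = −0.75 × (-0.872827) = 0.654620 substitutions/site.

0.655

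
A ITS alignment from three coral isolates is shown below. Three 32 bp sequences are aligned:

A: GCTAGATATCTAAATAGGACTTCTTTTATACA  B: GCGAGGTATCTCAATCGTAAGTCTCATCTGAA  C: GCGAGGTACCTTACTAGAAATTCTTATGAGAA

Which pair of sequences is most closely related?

A–B: 12/32 differ, p = 0.375, d = 0.520.
A–C: 12/32 differ, p = 0.375, d = 0.520.
B–C: 9/32 differ, p = 0.281, d = 0.353.
The smallest distance is between B and C.

B and C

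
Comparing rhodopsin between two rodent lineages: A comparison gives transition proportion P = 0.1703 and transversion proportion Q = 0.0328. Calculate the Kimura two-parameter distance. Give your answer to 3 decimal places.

0.251

Under the Kimura two-parameter model, d = −½ ln(1 − 2P − Q) − ¼ ln(1 − 2Q).
1 − 2P − Q = 0.6266, giving −½ ln(0.6266) = 0.233723.
1 − 2Q = 0.9344, giving −¼ ln(0.9344) = 0.016963.
d = 0.233723 + 0.016963 = 0.250686.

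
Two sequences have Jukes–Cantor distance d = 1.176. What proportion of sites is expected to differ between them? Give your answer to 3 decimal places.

p = (3/4)(1 − e^(−4d/3)) = 0.75 × (1 − e^(-1.568)) = 0.75 × (1 − 0.208462) = 0.593654.

0.594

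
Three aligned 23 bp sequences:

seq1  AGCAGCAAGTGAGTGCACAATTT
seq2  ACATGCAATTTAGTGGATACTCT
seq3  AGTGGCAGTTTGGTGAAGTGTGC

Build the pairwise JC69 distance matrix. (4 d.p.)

seq1–seq2: 9/23 sites differ → p ≈ 0.391304, d = −0.75 ln(1 − 0.521739) = 0.553199 ≈ 0.5532.
seq1–seq3: 12/23 sites differ → p ≈ 0.521739, d = −0.75 ln(1 − 0.695652) = 0.892188 ≈ 0.8922.
seq2–seq3: 11/23 sites differ → p ≈ 0.478261, d = −0.75 ln(1 − 0.637681) = 0.761423 ≈ 0.7614.

d(seq1,seq2) = 0.5532, d(seq1,seq3) = 0.8922, d(seq2,seq3) = 0.7614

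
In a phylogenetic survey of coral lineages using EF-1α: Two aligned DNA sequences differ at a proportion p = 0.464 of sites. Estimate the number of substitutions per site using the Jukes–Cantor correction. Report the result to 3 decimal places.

0.723

d = −(3/4) ln(1 − 4p/3) = −0.75 ln(1 − 0.618667) = −0.75 ln(0.381333)
  = −0.75 × (-0.964082) = 0.723062 substitutions/site.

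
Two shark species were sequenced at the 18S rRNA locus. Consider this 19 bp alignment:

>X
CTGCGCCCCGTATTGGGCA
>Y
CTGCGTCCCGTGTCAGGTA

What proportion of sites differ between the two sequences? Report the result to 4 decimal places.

0.2632

The sequences differ at 5 of 19 positions (sites 6, 12, 14, 15, 18).
p = 5/19 = 0.263157… ≈ 0.2632 (to 4 d.p.).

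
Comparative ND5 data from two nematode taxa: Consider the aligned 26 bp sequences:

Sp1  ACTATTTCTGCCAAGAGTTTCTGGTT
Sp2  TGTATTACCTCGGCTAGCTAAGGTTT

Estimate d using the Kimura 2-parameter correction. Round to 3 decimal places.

Of 26 sites, 3 differences are transitions and 11 are transversions, so P = 3/26 ≈ 0.115385 and Q = 11/26 ≈ 0.423077.
Under the Kimura two-parameter model, d = −½ ln(1 − 2P − Q) − ¼ ln(1 − 2Q).
1 − 2P − Q = 0.346153, giving −½ ln(0.346153) = 0.530437.
1 − 2Q = 0.153846, giving −¼ ln(0.153846) = 0.467951.
d = 0.530437 + 0.467951 = 0.998388.

0.998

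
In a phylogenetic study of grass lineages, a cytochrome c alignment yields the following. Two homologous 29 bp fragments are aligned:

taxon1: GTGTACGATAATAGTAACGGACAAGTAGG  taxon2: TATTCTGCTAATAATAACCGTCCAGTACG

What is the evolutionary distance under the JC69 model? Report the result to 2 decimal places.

The sequences differ at 11 of 29 sites, so p = 11/29 ≈ 0.37931.
d = −(3/4) ln(1 − 4p/3) = −0.75 ln(1 − 0.505747) = −0.75 ln(0.494253)
  = −0.75 × (-0.704708) = 0.528531 substitutions/site.

0.53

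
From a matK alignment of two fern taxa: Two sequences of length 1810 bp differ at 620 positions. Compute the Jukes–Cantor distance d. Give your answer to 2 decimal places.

p = 620/1810 ≈ 0.342541.
d = −(3/4) ln(1 − 4p/3) = −0.75 ln(1 − 0.456721) = −0.75 ln(0.543279)
  = −0.75 × (-0.610132) = 0.457599 substitutions/site.

0.46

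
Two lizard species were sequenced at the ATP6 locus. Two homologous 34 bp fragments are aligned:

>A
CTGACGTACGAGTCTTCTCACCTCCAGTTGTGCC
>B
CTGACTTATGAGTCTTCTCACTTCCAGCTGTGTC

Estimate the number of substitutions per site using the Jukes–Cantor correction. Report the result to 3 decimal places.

0.164

The sequences differ at 5 of 34 sites (6, 9, 22, 28, 33), so p = 5/34 ≈ 0.147059.
d = −(3/4) ln(1 − 4p/3) = −0.75 ln(1 − 0.196079) = −0.75 ln(0.803921)
  = −0.75 × (-0.218254) = 0.163691 substitutions/site.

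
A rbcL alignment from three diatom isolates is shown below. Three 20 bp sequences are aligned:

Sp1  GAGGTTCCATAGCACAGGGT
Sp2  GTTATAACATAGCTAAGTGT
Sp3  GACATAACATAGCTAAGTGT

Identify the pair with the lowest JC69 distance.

Sp2 and Sp3

Sp1–Sp2: 8/20 differ, p = 0.400, d = 0.572.
Sp1–Sp3: 7/20 differ, p = 0.350, d = 0.471.
Sp2–Sp3: 2/20 differ, p = 0.100, d = 0.107.
The smallest distance is between Sp2 and Sp3.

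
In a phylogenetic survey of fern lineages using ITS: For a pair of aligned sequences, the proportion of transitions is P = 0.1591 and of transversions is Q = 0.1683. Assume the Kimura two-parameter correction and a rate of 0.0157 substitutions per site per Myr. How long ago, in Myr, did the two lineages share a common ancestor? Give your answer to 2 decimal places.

13.88

Under the Kimura two-parameter model, d = −½ ln(1 − 2P − Q) − ¼ ln(1 − 2Q).
1 − 2P − Q = 0.5135, giving −½ ln(0.5135) = 0.333253.
1 − 2Q = 0.6634, giving −¼ ln(0.6634) = 0.102594.
d = 0.333253 + 0.102594 = 0.435847.
Under a molecular clock d = 2μt, so t = d/(2μ) = 0.435847 / (2 × 0.0157) = 13.88 Myr.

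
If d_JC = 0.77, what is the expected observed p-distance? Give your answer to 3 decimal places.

p = (3/4)(1 − e^(−4d/3)) = 0.75 × (1 − e^(-1.026667)) = 0.75 × (1 − 0.358199) = 0.481351.

0.481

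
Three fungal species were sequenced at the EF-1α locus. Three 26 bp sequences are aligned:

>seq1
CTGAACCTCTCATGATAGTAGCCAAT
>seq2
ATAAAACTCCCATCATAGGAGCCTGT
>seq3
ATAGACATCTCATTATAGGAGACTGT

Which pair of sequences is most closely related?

seq2 and seq3

seq1–seq2: 8/26 differ, p = 0.308, d = 0.396.
seq1–seq3: 9/26 differ, p = 0.346, d = 0.464.
seq2–seq3: 6/26 differ, p = 0.231, d = 0.276.
The smallest distance is between seq2 and seq3.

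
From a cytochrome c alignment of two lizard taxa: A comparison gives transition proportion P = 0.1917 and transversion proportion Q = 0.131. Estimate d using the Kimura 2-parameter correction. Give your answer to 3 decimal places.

0.437

Under the Kimura two-parameter model, d = −½ ln(1 − 2P − Q) − ¼ ln(1 − 2Q).
1 − 2P − Q = 0.4856, giving −½ ln(0.4856) = 0.361185.
1 − 2Q = 0.738, giving −¼ ln(0.738) = 0.075953.
d = 0.361185 + 0.075953 = 0.437138.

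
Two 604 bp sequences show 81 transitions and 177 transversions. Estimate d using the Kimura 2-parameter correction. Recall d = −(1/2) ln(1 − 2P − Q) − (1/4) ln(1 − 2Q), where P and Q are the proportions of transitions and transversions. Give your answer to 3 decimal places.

P = 81/604 ≈ 0.134106 and Q = 177/604 ≈ 0.293046.
Under the Kimura two-parameter model, d = −½ ln(1 − 2P − Q) − ¼ ln(1 − 2Q).
1 − 2P − Q = 0.438742, giving −½ ln(0.438742) = 0.411922.
1 − 2Q = 0.413908, giving −¼ ln(0.413908) = 0.220528.
d = 0.411922 + 0.220528 = 0.632450.

0.632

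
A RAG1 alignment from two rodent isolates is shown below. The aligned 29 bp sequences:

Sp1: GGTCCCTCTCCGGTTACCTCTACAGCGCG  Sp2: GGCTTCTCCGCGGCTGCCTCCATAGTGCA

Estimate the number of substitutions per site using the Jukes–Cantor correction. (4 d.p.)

The sequences differ at 11 of 29 sites, so p = 11/29 ≈ 0.37931.
d = −(3/4) ln(1 − 4p/3) = −0.75 ln(1 − 0.505747) = −0.75 ln(0.494253)
  = −0.75 × (-0.704708) = 0.528531 substitutions/site.

0.5285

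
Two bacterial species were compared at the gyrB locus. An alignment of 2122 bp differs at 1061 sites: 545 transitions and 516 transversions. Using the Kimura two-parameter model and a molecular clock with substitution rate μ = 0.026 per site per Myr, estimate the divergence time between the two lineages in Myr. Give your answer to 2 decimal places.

P = 545/2122 ≈ 0.256833 and Q = 516/2122 ≈ 0.243167.
Under the Kimura two-parameter model, d = −½ ln(1 − 2P − Q) − ¼ ln(1 − 2Q).
1 − 2P − Q = 0.243167, giving −½ ln(0.243167) = 0.707003.
1 − 2Q = 0.513666, giving −¼ ln(0.513666) = 0.166546.
d = 0.707003 + 0.166546 = 0.873549.
Under a molecular clock d = 2μt, so t = d/(2μ) = 0.873549 / (2 × 0.026) = 16.80 Myr.

16.80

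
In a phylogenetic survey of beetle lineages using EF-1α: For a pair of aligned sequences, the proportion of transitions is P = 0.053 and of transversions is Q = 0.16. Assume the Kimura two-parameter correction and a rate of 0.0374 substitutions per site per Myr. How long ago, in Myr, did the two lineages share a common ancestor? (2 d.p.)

3.36

Under the Kimura two-parameter model, d = −½ ln(1 − 2P − Q) − ¼ ln(1 − 2Q).
1 − 2P − Q = 0.734, giving −½ ln(0.734) = 0.154623.
1 − 2Q = 0.68, giving −¼ ln(0.68) = 0.096416.
d = 0.154623 + 0.096416 = 0.251039.
Under a molecular clock d = 2μt, so t = d/(2μ) = 0.251039 / (2 × 0.0374) = 3.36 Myr.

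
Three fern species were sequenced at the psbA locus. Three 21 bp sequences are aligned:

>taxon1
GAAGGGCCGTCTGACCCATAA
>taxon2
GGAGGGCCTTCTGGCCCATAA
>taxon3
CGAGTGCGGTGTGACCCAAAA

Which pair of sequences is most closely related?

taxon1–taxon2: 3/21 differ, p = 0.143, d = 0.158.
taxon1–taxon3: 6/21 differ, p = 0.286, d = 0.360.
taxon2–taxon3: 7/21 differ, p = 0.333, d = 0.441.
The smallest distance is between taxon1 and taxon2.

taxon1 and taxon2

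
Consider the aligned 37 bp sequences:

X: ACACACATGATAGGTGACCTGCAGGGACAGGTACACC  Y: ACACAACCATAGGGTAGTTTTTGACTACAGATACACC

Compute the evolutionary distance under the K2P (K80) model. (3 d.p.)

0.885

Of 37 sites, 11 differences are transitions and 7 are transversions, so P = 11/37 ≈ 0.297297 and Q = 7/37 ≈ 0.189189.
Under the Kimura two-parameter model, d = −½ ln(1 − 2P − Q) − ¼ ln(1 − 2Q).
1 − 2P − Q = 0.216217, giving −½ ln(0.216217) = 0.765736.
1 − 2Q = 0.621622, giving −¼ ln(0.621622) = 0.118856.
d = 0.765736 + 0.118856 = 0.884592.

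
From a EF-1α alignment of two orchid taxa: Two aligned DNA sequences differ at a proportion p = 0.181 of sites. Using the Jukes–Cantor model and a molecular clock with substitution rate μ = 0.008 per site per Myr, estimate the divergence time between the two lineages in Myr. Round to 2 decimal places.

d = −(3/4) ln(1 − 4p/3) = −0.75 ln(1 − 0.241333) = −0.75 ln(0.758667)
  = −0.75 × (-0.276192) = 0.207144 substitutions/site.
Under a molecular clock d = 2μt, so t = d/(2μ) = 0.207144 / (2 × 0.008) = 12.95 Myr.

12.95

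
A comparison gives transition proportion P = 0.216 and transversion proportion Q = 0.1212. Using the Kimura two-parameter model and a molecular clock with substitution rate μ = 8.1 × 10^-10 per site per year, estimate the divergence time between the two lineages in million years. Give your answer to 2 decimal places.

Under the Kimura two-parameter model, d = −½ ln(1 − 2P − Q) − ¼ ln(1 − 2Q).
1 − 2P − Q = 0.4468, giving −½ ln(0.4468) = 0.402822.
1 − 2Q = 0.7576, giving −¼ ln(0.7576) = 0.069400.
d = 0.402822 + 0.069400 = 0.472222.
Under a molecular clock d = 2μt, so t = d/(2μ) = 0.472222 / (2 × 8.1 × 10^-10) = 291.50 million years.

291.50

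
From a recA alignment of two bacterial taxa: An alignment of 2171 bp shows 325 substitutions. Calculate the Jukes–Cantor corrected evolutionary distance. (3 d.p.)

0.167

p = 325/2171 ≈ 0.149701.
d = −(3/4) ln(1 − 4p/3) = −0.75 ln(1 − 0.199601) = −0.75 ln(0.800399)
  = −0.75 × (-0.222645) = 0.166984 substitutions/site.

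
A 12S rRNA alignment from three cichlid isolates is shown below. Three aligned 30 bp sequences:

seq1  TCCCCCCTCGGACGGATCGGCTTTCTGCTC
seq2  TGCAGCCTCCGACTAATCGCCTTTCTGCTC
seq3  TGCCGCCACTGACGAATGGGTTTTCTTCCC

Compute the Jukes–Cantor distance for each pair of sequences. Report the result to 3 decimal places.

seq1–seq2: 7/30 sites differ → p ≈ 0.233333, d = −0.75 ln(1 − 0.311111) = 0.279506 ≈ 0.280.
seq1–seq3: 9/30 sites differ → p = 0.3, d = −0.75 ln(1 − 0.4) = 0.383119 ≈ 0.383.
seq2–seq3: 9/30 sites differ → p = 0.3, d = −0.75 ln(1 − 0.4) = 0.383119 ≈ 0.383.

d(seq1,seq2) = 0.280, d(seq1,seq3) = 0.383, d(seq2,seq3) = 0.383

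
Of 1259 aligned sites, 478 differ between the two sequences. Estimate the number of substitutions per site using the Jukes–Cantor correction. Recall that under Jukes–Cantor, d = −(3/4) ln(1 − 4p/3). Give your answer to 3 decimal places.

0.529

p = 478/1259 ≈ 0.379666.
d = −(3/4) ln(1 − 4p/3) = −0.75 ln(1 − 0.506221) = −0.75 ln(0.493779)
  = −0.75 × (-0.705667) = 0.529250 substitutions/site.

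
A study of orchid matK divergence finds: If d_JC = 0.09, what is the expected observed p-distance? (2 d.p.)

p = (3/4)(1 − e^(−4d/3)) = 0.75 × (1 − e^(-0.12)) = 0.75 × (1 − 0.886920) = 0.084810.

0.08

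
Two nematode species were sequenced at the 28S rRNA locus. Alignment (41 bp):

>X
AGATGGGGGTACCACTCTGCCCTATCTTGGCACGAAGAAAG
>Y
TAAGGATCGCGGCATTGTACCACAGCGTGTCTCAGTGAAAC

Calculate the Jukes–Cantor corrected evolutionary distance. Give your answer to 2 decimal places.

0.94

The sequences differ at 22 of 41 sites, so p = 22/41 ≈ 0.536585.
d = −(3/4) ln(1 − 4p/3) = −0.75 ln(1 − 0.715447) = −0.75 ln(0.284553)
  = −0.75 × (-1.256836) = 0.942627 substitutions/site.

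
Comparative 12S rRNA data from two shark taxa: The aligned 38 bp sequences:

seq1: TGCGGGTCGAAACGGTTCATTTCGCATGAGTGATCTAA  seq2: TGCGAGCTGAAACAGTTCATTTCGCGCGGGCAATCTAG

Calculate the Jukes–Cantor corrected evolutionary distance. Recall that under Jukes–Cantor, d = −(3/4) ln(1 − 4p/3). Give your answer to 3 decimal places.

0.324

The sequences differ at 10 of 38 sites (5, 7, 8, 14, 26, 27, 29, 31, 32, 38), so p = 10/38 ≈ 0.263158.
d = −(3/4) ln(1 − 4p/3) = −0.75 ln(1 − 0.350877) = −0.75 ln(0.649123)
  = −0.75 × (-0.432133) = 0.324100 substitutions/site.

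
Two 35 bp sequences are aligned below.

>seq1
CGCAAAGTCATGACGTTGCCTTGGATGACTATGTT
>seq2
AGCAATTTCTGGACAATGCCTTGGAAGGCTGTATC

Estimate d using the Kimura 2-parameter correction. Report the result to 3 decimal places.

0.460

Of 35 sites, 5 differences are transitions and 7 are transversions, so P = 5/35 ≈ 0.142857 and Q = 7/35 = 0.2.
Under the Kimura two-parameter model, d = −½ ln(1 − 2P − Q) − ¼ ln(1 − 2Q).
1 − 2P − Q = 0.514286, giving −½ ln(0.514286) = 0.332488.
1 − 2Q = 0.6, giving −¼ ln(0.6) = 0.127706.
d = 0.332488 + 0.127706 = 0.460194.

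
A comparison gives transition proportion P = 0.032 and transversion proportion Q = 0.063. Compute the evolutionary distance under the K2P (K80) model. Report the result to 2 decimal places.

0.10

Under the Kimura two-parameter model, d = −½ ln(1 − 2P − Q) − ¼ ln(1 − 2Q).
1 − 2P − Q = 0.873, giving −½ ln(0.873) = 0.067910.
1 − 2Q = 0.874, giving −¼ ln(0.874) = 0.033669.
d = 0.067910 + 0.033669 = 0.101579.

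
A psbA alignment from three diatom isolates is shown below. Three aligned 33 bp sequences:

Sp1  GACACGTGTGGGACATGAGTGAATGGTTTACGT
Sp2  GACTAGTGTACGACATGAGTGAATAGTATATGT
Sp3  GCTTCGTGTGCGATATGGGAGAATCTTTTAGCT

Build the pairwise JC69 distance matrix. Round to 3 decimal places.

d(Sp1,Sp2) = 0.249, d(Sp1,Sp3) = 0.441, d(Sp2,Sp3) = 0.497

Sp1–Sp2: 7/33 sites differ → p ≈ 0.212121, d = −0.75 ln(1 − 0.282828) = 0.249330 ≈ 0.249.
Sp1–Sp3: 11/33 sites differ → p ≈ 0.333333, d = −0.75 ln(1 − 0.444444) = 0.440839 ≈ 0.441.
Sp2–Sp3: 12/33 sites differ → p ≈ 0.363636, d = −0.75 ln(1 − 0.484848) = 0.497470 ≈ 0.497.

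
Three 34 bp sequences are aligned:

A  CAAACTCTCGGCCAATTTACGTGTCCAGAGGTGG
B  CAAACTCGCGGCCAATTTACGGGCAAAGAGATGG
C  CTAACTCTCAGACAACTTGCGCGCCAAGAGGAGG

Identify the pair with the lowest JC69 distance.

A and B

A–B: 6/34 differ, p = 0.176, d = 0.201.
A–C: 9/34 differ, p = 0.265, d = 0.326.
B–C: 10/34 differ, p = 0.294, d = 0.373.
The smallest distance is between A and B.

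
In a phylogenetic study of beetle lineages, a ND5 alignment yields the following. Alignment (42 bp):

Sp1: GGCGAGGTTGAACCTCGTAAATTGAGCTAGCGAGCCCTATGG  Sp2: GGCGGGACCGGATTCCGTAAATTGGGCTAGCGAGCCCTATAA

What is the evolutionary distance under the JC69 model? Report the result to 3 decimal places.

0.322

The sequences differ at 11 of 42 sites, so p = 11/42 ≈ 0.261905.
d = −(3/4) ln(1 − 4p/3) = −0.75 ln(1 − 0.349207) = −0.75 ln(0.650793)
  = −0.75 × (-0.429564) = 0.322173 substitutions/site.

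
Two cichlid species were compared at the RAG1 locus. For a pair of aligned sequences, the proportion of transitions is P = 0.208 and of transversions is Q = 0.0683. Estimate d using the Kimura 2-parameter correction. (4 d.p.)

Under the Kimura two-parameter model, d = −½ ln(1 − 2P − Q) − ¼ ln(1 − 2Q).
1 − 2P − Q = 0.5157, giving −½ ln(0.5157) = 0.331115.
1 − 2Q = 0.8634, giving −¼ ln(0.8634) = 0.036719.
d = 0.331115 + 0.036719 = 0.367834.

0.3678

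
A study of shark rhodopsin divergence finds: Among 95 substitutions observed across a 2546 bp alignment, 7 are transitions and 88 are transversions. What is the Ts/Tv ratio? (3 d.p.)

R = 7/88 = 0.079545… ≈ 0.080 (to 3 d.p.).

0.080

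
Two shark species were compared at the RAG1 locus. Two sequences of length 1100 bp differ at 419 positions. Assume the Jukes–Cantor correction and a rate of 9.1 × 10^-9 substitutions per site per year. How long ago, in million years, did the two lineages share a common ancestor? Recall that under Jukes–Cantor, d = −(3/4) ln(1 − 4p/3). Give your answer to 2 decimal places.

p = 419/1100 ≈ 0.380909.
d = −(3/4) ln(1 − 4p/3) = −0.75 ln(1 − 0.507879) = −0.75 ln(0.492121)
  = −0.75 × (-0.709031) = 0.531773 substitutions/site.
Under a molecular clock d = 2μt, so t = d/(2μ) = 0.531773 / (2 × 9.1 × 10^-9) = 29.22 million years.

29.22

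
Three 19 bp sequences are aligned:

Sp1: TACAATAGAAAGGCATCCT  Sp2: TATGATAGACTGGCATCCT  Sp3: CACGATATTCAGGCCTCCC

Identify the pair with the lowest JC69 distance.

Sp1 and Sp2

Sp1–Sp2: 4/19 differ, p = 0.211, d = 0.247.
Sp1–Sp3: 7/19 differ, p = 0.368, d = 0.507.
Sp2–Sp3: 7/19 differ, p = 0.368, d = 0.507.
The smallest distance is between Sp1 and Sp2.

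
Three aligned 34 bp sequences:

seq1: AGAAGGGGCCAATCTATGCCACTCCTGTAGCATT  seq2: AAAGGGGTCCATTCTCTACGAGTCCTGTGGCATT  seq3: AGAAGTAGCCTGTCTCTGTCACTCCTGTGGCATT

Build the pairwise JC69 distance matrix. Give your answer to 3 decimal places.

d(seq1,seq2) = 0.326, d(seq1,seq3) = 0.241, d(seq2,seq3) = 0.423

seq1–seq2: 9/34 sites differ → p ≈ 0.264706, d = −0.75 ln(1 − 0.352941) = 0.326488 ≈ 0.326.
seq1–seq3: 7/34 sites differ → p ≈ 0.205882, d = −0.75 ln(1 − 0.274509) = 0.240680 ≈ 0.241.
seq2–seq3: 11/34 sites differ → p ≈ 0.323529, d = −0.75 ln(1 − 0.431372) = 0.423397 ≈ 0.423.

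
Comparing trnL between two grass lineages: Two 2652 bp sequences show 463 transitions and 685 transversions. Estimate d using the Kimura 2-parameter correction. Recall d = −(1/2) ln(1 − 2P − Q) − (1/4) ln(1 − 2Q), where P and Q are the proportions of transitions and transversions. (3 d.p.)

0.649

P = 463/2652 ≈ 0.174585 and Q = 685/2652 ≈ 0.258296.
Under the Kimura two-parameter model, d = −½ ln(1 − 2P − Q) − ¼ ln(1 − 2Q).
1 − 2P − Q = 0.392534, giving −½ ln(0.392534) = 0.467566.
1 − 2Q = 0.483408, giving −¼ ln(0.483408) = 0.181724.
d = 0.467566 + 0.181724 = 0.649290.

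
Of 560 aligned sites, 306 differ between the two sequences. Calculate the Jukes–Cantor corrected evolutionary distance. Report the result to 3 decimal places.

0.978

p = 306/560 ≈ 0.546429.
d = −(3/4) ln(1 − 4p/3) = −0.75 ln(1 − 0.728572) = −0.75 ln(0.271428)
  = −0.75 × (-1.304058) = 0.978044 substitutions/site.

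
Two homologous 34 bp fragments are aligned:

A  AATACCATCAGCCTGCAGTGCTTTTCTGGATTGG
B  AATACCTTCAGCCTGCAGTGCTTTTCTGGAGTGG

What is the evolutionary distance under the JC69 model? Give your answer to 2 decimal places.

0.06

The sequences differ at 2 of 34 sites (7, 31), so p = 2/34 ≈ 0.058824.
d = −(3/4) ln(1 − 4p/3) = −0.75 ln(1 − 0.078432) = −0.75 ln(0.921568)
  = −0.75 × (-0.081679) = 0.061259 substitutions/site.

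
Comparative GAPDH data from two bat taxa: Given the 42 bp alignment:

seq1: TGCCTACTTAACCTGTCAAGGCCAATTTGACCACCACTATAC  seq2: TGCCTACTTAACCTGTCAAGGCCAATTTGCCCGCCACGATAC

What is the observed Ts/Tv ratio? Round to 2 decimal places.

Transitions are A↔G and C↔T; transversions are all other mismatches.
Transitions: 1. Transversions: 2.
R = 1/2 = 0.50.

0.50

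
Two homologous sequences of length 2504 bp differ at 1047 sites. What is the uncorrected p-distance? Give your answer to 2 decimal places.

0.42

p = 1047/2504 = 0.418130… ≈ 0.42 (to 2 d.p.).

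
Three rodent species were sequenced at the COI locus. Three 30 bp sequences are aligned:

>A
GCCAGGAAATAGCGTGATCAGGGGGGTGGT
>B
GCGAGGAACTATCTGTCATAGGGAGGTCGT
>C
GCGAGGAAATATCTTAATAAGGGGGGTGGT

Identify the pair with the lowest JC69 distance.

A–B: 11/30 differ, p = 0.367, d = 0.503.
A–C: 5/30 differ, p = 0.167, d = 0.188.
B–C: 8/30 differ, p = 0.267, d = 0.330.
The smallest distance is between A and C.

A and C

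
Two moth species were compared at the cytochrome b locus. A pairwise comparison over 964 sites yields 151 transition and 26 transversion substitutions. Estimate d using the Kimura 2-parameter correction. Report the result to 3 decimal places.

P = 151/964 ≈ 0.156639 and Q = 26/964 ≈ 0.026971.
Under the Kimura two-parameter model, d = −½ ln(1 − 2P − Q) − ¼ ln(1 − 2Q).
1 − 2P − Q = 0.659751, giving −½ ln(0.659751) = 0.207946.
1 − 2Q = 0.946058, giving −¼ ln(0.946058) = 0.013863.
d = 0.207946 + 0.013863 = 0.221809.

0.222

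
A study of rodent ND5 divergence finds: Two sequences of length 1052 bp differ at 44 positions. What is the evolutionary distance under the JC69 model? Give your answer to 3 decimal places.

p = 44/1052 ≈ 0.041825.
d = −(3/4) ln(1 − 4p/3) = −0.75 ln(1 − 0.055767) = −0.75 ln(0.944233)
  = −0.75 × (-0.057382) = 0.043037 substitutions/site.

0.043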